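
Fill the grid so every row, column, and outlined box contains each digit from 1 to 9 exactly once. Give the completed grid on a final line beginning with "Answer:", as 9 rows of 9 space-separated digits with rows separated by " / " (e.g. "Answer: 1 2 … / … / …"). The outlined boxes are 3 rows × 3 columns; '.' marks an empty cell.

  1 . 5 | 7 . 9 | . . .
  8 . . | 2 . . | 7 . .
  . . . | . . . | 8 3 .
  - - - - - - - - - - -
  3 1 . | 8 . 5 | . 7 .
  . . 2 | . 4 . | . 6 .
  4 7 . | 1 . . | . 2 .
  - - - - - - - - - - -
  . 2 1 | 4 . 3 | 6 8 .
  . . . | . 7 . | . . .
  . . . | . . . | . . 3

Step 1. [r1c8∈{4}] r1c8 is down to just 4 ⇒ r1c8=4.
Step 2. [r6c6∈{6}] r6c6 is down to just 6 ⇒ r6c6=6.
Step 3. [r4c3∈{6,9}] across row 4, 6 lands solely at r4c3. So r4c3=6.
Step 4. [r3c1∈{2,6,7,9}] r3c1 is the only open cell in col 1 admitting 2. So r3c1=2.
Step 5. [r1c7∈{2}] r1c7 is down to just 2, so r1c7=2.
Step 6. [r8c9∈{1,2,4,5,9}] col 9 places 2 nowhere but r8c9 ⇒ r8c9=2.
Step 7. [r1c9∈{6}] r1c9 has the single candidate 6, so r1c9=6.
Step 8. [r1c2∈{3}] r1c2's peers cover all but 3, so r1c2=3.
Step 9. [r2c5∈{1,3,5,6}] r2c5 is the only open cell in row 2 admitting 3 ⇒ r2c5=3.
Step 10. [r6c5∈{9}] r6c5 is down to just 9, so r6c5=9.
Step 11. [r7c5∈{5}] r7c5's peers cover all but 5, so r7c5=5.
Step 12. [r2c2∈{4,6,9}] 6 has one home in row 2: r2c2 ⇒ r2c2=6.
Step 13. [r6c3∈{8}] r6c3's peers cover all but 8, so r6c3=8.
Step 14. [r6c9∈{5}] only 5 remains possible at r6c9, so r6c9=5.
Step 15. [r2c8∈{1,5,9}] across row 2, 5 lands solely at r2c8 ⇒ r2c8=5.
Step 16. [r3c3∈{4,7,9}] 7 has one home in row 3: r3c3 ⇒ r3c3=7.
Step 17. [r9c1∈{5,6,7,9}] 7 has one home in row 9: r9c1. So r9c1=7.
Step 18. [r7c1∈{9}] nothing but 9 survives at r7c1 ⇒ r7c1=9.
Step 19. [r9c3∈{4}] r9c3 has the single candidate 4 ⇒ r9c3=4.
Step 20. [r5c2∈{5,9}] r5c2 is the only open cell in box 4 admitting 9, so r5c2=9.
Step 21. [r8c7∈{1,4,5,9}] r8c7 is the only open cell in row 8 admitting 4 ⇒ r8c7=4.
Step 22. [r9c7∈{1,5,9}] col 7 places 5 nowhere but r9c7, so r9c7=5.
Step 23. [r9c6∈{1,2,8}] 2 has one home in col 6: r9c6, so r9c6=2.
Step 24. [r3c9∈{1,9}] across row 3, 9 lands solely at r3c9 ⇒ r3c9=9.
Step 25. [r8c6∈{1,8}] col 6 places 8 nowhere but r8c6. So r8c6=8.
Step 26. [r9c5∈{1,6}] in box 8, 1 fits only at r9c5, so r9c5=1.
Step 27. [r9c4∈{6,9}] across row 9, 6 lands solely at r9c4. So r9c4=6.
Step 28. [r2c6∈{1,4}] 4 has one home in row 2: r2c6, so r2c6=4.
Step 29. [r5c7∈{1,3}] r5c7 is the only open cell in col 7 admitting 1. So r5c7=1.
Step 30. [r9c8∈{9}] r9c8 is down to just 9. So r9c8=9.
Step 31. [r8c1∈{5,6}] r8c1 is the only open cell in row 8 admitting 6 ⇒ r8c1=6.
Step 32. [r5c4∈{3}] r5c4 has the single candidate 3 ⇒ r5c4=3.
Step 33. [r3c4∈{5}] nothing but 5 survives at r3c4. So r3c4=5.
Step 34. [r5c1∈{5}] r5c1 is down to just 5, so r5c1=5.
Step 35. [r3c2∈{4}] r3c2's peers cover all but 4 ⇒ r3c2=4.
Step 36. [r1c5∈{8}] only 8 remains possible at r1c5, so r1c5=8.
Step 37. [r3c5∈{6}] r3c5 has the single candidate 6, so r3c5=6.
Step 38. [r3c6∈{1}] r3c6 is down to just 1, so r3c6=1.
Step 39. [r7c9∈{7}] only 7 remains possible at r7c9, so r7c9=7.
Step 40. [r5c9∈{8}] r5c9 is down to just 8. So r5c9=8.
Step 41. [r2c3∈{9}] r2c3 is down to just 9. So r2c3=9.
Step 42. [r2c9∈{1}] r2c9 has the single candidate 1, so r2c9=1.
Step 43. [r5c6∈{7}] only 7 remains possible at r5c6, so r5c6=7.
Step 44. [r8c2∈{5}] r8c2's peers cover all but 5. So r8c2=5.
Step 45. [r4c9∈{4}] r4c9's peers cover all but 4 ⇒ r4c9=4.
Step 46. [r8c8∈{1}] r8c8 has the single candidate 1, so r8c8=1.
Step 47. [r9c2∈{8}] only 8 remains possible at r9c2 ⇒ r9c2=8.
Step 48. [r4c5∈{2}] r4c5's peers cover all but 2 ⇒ r4c5=2.
Step 49. [r8c3∈{3}] r8c3's peers cover all but 3. So r8c3=3.
Step 50. [r8c4∈{9}] r8c4 has the single candidate 9. So r8c4=9.
Step 51. [r6c7∈{3}] only 3 remains possible at r6c7, so r6c7=3.
Step 52. [r4c7∈{9}] r4c7 has the single candidate 9, so r4c7=9.

Answer: 1 3 5 7 8 9 2 4 6 / 8 6 9 2 3 4 7 5 1 / 2 4 7 5 6 1 8 3 9 / 3 1 6 8 2 5 9 7 4 / 5 9 2 3 4 7 1 6 8 / 4 7 8 1 9 6 3 2 5 / 9 2 1 4 5 3 6 8 7 / 6 5 3 9 7 8 4 1 2 / 7 8 4 6 1 2 5 9 3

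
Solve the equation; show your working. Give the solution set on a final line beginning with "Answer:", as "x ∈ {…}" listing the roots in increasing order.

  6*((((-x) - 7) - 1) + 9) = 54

Step 1. [6*((((-x) - 7) - 1) + 9) = 54] LHS = 6·(…); ÷6 both sides ⇒ div: (((-x) - 7) - 1) + 9 = 9.
Step 2. [(((-x) - 7) - 1) + 9 = 9] +9 is outermost — subtract 9 both sides. So sub: ((-x) - 7) - 1 = 0.
Step 3. [((-x) - 7) - 1 = 0] the outer -1 inverts by adding 1. So sub: (-x) - 7 = 1.
Step 4. [(-x) - 7 = 1] -7 is outermost — add 7 both sides ⇒ sub: -x = 8.
Step 5. [-x = 8] leading − — multiply by −1. So neg: x = -8.

Answer: x ∈ {-8}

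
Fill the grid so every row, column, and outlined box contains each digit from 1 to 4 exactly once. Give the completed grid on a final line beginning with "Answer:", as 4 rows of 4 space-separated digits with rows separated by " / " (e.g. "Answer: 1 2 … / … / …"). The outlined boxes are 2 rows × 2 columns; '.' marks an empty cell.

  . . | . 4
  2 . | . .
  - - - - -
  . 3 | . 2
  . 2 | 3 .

Step 1. [r2c3∈{1}] r2c3 is down to just 1 ⇒ r2c3=1.
Step 2. [r3c1∈{1,4}] row 3 places 1 nowhere but r3c1, so r3c1=1.
Step 3. [r2c4∈{3}] r2c4 has the single candidate 3. So r2c4=3.
Step 4. [r4c1∈{4}] only 4 remains possible at r4c1, so r4c1=4.
Step 5. [r3c3∈{4}] only 4 remains possible at r3c3 ⇒ r3c3=4.
Step 6. [r1c1∈{3}] only 3 remains possible at r1c1, so r1c1=3.
Step 7. [r1c2∈{1}] only 1 remains possible at r1c2 ⇒ r1c2=1.
Step 8. [r4c4∈{1}] r4c4 has the single candidate 1 ⇒ r4c4=1.
Step 9. [r2c2∈{4}] nothing but 4 survives at r2c2, so r2c2=4.
Step 10. [r1c3∈{2}] nothing but 2 survives at r1c3 ⇒ r1c3=2.

Answer: 3 1 2 4 / 2 4 1 3 / 1 3 4 2 / 4 2 3 1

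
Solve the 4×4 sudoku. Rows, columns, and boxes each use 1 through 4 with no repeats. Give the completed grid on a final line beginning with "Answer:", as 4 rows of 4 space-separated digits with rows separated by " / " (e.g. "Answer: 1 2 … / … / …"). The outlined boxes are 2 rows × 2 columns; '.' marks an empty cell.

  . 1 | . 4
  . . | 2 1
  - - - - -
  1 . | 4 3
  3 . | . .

Step 1. [r4c2∈{2,4}] row 4 places 4 nowhere but r4c2. So r4c2=4.
Step 2. [r4c3∈{1}] nothing but 1 survives at r4c3 ⇒ r4c3=1.
Step 3. [r3c2∈{2}] r3c2's peers cover all but 2. So r3c2=2.
Step 4. [r1c1∈{2}] nothing but 2 survives at r1c1, so r1c1=2.
Step 5. [r1c3∈{3}] r1c3 has the single candidate 3, so r1c3=3.
Step 6. [r4c4∈{2}] r4c4 is down to just 2 ⇒ r4c4=2.
Step 7. [r2c2∈{3}] r2c2's peers cover all but 3 ⇒ r2c2=3.
Step 8. [r2c1∈{4}] r2c1's peers cover all but 4 ⇒ r2c1=4.

Answer: 2 1 3 4 / 4 3 2 1 / 1 2 4 3 / 3 4 1 2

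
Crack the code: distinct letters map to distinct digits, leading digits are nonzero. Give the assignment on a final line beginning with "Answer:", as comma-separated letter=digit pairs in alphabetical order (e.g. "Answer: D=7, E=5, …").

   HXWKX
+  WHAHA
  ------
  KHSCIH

Step 1. [col 1: X + A ≡ H (mod 10)] several values work for X in column 1 (X + A ≡ H (mod 10), carry-in 0); try X=2, so X=2.
Step 2. [col 1: X + A ≡ H (mod 10)] A=5 is one option consistent with column 1 (X + A ≡ H (mod 10), carry-in 0) — take it, so A=5.
Step 3. [K] K is the leading digit of a 6-digit sum of two 5-digit numbers; the final carry is exactly 1. So K=1.
Step 4. [col 1: X + A ≡ H (mod 10)] in column 1 we have X+A≡H with carry-in 0; given X=2, A=5 and digits 1,2,5 already taken and all letters distinct, that pins H to 7 ⇒ H=7.
Step 5. [col 2: K + H ≡ I (mod 10)] from column 2 (K=1, H=7, carry-in 0, digits 1,2,5,7 already taken and all letters distinct): I must equal 8. So I=8.
Step 6. [col 3: W + A ≡ C (mod 10)] column 3 (W + A ≡ C (mod 10), carry-in 0) doesn't pin W yet; pick W=9 and continue ⇒ W=9.
Step 7. [col 3: W + A ≡ C (mod 10)] column 3 reads W+A+carry(0)=C with W=9, A=5; with digits 1,2,5,7,8,9 already taken and all letters distinct, the only value for C is 4. So C=4.
Step 8. [col 4: X + H ≡ S (mod 10)] column 4 reads X+H+carry(1)=S with X=2, H=7; with digits 1,2,4,5,7,8,9 already taken and all letters distinct, the only value for S is 0 ⇒ S=0.

Answer: A=5, C=4, H=7, I=8, K=1, S=0, W=9, X=2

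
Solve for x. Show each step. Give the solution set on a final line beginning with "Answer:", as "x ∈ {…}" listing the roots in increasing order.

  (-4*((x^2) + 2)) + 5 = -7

Step 1. [(-4*((x^2) + 2)) + 5 = -7] +5 is outermost — subtract 5 both sides, so sub: -4*((x^2) + 2) = -12.
Step 2. [-4*((x^2) + 2) = -12] LHS = -4·(…); ÷-4 both sides, so div: (x^2) + 2 = 3.
Step 3. [(x^2) + 2 = 3] peel the +2: subtract 2 from each side ⇒ sub: x^2 = 1.
Step 4. [x^2 = 1] √ both sides: 1 ≥ 0 gives two branches ⇒ sqrt: x = 1 or -1.

Answer: x ∈ {-1, 1}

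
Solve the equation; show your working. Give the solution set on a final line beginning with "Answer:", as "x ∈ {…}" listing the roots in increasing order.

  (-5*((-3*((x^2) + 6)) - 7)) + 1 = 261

Step 1. [(-5*((-3*((x^2) + 6)) - 7)) + 1 = 261] peel the +1: subtract 1 from each side. So sub: -5*((-3*((x^2) + 6)) - 7) = 260.
Step 2. [-5*((-3*((x^2) + 6)) - 7) = 260] divide by the outer -5 ⇒ div: (-3*((x^2) + 6)) - 7 = -52.
Step 3. [(-3*((x^2) + 6)) - 7 = -52] peel the -7: add 7 from each side ⇒ sub: -3*((x^2) + 6) = -45.
Step 4. [-3*((x^2) + 6) = -45] -3·(inner) — divide through by -3, so div: (x^2) + 6 = 15.
Step 5. [(x^2) + 6 = 15] +6 is outermost — subtract 6 both sides ⇒ sub: x^2 = 9.
Step 6. [x^2 = 9] LHS squared, RHS 9 ≥ 0: apply √ (±) ⇒ sqrt: x = 3 or -3.

Answer: x ∈ {-3, 3}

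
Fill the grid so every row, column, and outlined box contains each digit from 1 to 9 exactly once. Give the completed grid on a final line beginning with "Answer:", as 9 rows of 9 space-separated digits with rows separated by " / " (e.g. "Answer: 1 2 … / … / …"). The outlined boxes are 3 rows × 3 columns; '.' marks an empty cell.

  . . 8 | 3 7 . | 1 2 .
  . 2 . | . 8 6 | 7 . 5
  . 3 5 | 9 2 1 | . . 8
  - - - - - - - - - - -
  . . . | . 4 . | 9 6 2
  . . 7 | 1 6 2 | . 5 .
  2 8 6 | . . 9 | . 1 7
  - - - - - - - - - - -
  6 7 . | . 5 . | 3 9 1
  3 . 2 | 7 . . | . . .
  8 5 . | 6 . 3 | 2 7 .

Step 1. [r9c9∈{4}] r9c9 is down to just 4, so r9c9=4.
Step 2. [r2c4∈{4}] r2c4 is down to just 4, so r2c4=4.
Step 3. [r1c2∈{4,6,9}] 6 has one home in col 2: r1c2 ⇒ r1c2=6.
Step 4. [r1c1∈{4,9}] row 1 places 4 nowhere but r1c1. So r1c1=4.
Step 5. [r4c2∈{1}] nothing but 1 survives at r4c2 ⇒ r4c2=1.
Step 6. [r5c2∈{4,9}] 4 has one home in box 4: r5c2 ⇒ r5c2=4.
Step 7. [r9c3∈{1,9}] 1 has one home in box 7: r9c3. So r9c3=1.
Step 8. [r8c7∈{5,6,8}] across row 8, 5 lands solely at r8c7 ⇒ r8c7=5.
Step 9. [r8c6∈{4,8}] across row 8, 4 lands solely at r8c6. So r8c6=4.
Step 10. [r6c4∈{5}] nothing but 5 survives at r6c4, so r6c4=5.
Step 11. [r7c6∈{8}] nothing but 8 survives at r7c6. So r7c6=8.
Step 12. [r8c2∈{9}] only 9 remains possible at r8c2. So r8c2=9.
Step 13. [r3c7∈{4,6}] r3c7 is the only open cell in row 3 admitting 6. So r3c7=6.
Step 14. [r5c1∈{9}] r5c1 is down to just 9, so r5c1=9.
Step 15. [r3c1∈{7}] nothing but 7 survives at r3c1. So r3c1=7.
Step 16. [r2c8∈{3}] r2c8's peers cover all but 3 ⇒ r2c8=3.
Step 17. [r7c4∈{2}] r7c4 is down to just 2. So r7c4=2.
Step 18. [r5c9∈{3}] only 3 remains possible at r5c9 ⇒ r5c9=3.
Step 19. [r8c9∈{6}] r8c9 has the single candidate 6 ⇒ r8c9=6.
Step 20. [r2c3∈{9}] r2c3 has the single candidate 9 ⇒ r2c3=9.
Step 21. [r2c1∈{1}] r2c1 is down to just 1. So r2c1=1.
Step 22. [r4c4∈{8}] r4c4 is down to just 8, so r4c4=8.
Step 23. [r5c7∈{8}] r5c7 is down to just 8. So r5c7=8.
Step 24. [r3c8∈{4}] r3c8 has the single candidate 4 ⇒ r3c8=4.
Step 25. [r4c6∈{7}] r4c6 is down to just 7, so r4c6=7.
Step 26. [r1c6∈{5}] r1c6 is down to just 5, so r1c6=5.
Step 27. [r6c5∈{3}] nothing but 3 survives at r6c5. So r6c5=3.
Step 28. [r8c5∈{1}] r8c5's peers cover all but 1 ⇒ r8c5=1.
Step 29. [r8c8∈{8}] r8c8's peers cover all but 8 ⇒ r8c8=8.
Step 30. [r9c5∈{9}] r9c5 is down to just 9, so r9c5=9.
Step 31. [r6c7∈{4}] r6c7 is down to just 4. So r6c7=4.
Step 32. [r1c9∈{9}] r1c9 is down to just 9 ⇒ r1c9=9.
Step 33. [r4c3∈{3}] r4c3 has the single candidate 3 ⇒ r4c3=3.
Step 34. [r4c1∈{5}] r4c1 has the single candidate 5, so r4c1=5.
Step 35. [r7c3∈{4}] r7c3's peers cover all but 4, so r7c3=4.

Answer: 4 6 8 3 7 5 1 2 9 / 1 2 9 4 8 6 7 3 5 / 7 3 5 9 2 1 6 4 8 / 5 1 3 8 4 7 9 6 2 / 9 4 7 1 6 2 8 5 3 / 2 8 6 5 3 9 4 1 7 / 6 7 4 2 5 8 3 9 1 / 3 9 2 7 1 4 5 8 6 / 8 5 1 6 9 3 2 7 4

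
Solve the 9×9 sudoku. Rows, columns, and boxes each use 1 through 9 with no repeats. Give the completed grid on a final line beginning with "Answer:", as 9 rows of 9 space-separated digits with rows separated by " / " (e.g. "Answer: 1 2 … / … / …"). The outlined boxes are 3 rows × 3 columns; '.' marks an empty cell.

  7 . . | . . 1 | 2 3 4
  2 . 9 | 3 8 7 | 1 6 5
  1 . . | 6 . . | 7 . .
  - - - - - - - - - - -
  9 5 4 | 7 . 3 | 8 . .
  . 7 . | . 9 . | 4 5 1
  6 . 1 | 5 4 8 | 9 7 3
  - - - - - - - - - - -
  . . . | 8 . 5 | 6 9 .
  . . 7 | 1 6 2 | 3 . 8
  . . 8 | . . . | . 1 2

Step 1. [r2c2∈{4}] r2c2's peers cover all but 4 ⇒ r2c2=4.
Step 2. [r9c2∈{3,6,9}] r9c2 is the only open cell in row 9 admitting 6, so r9c2=6.
Step 3. [r7c1∈{3,4}] across row 7, 4 lands solely at r7c1. So r7c1=4.
Step 4. [r6c2∈{2}] r6c2 is down to just 2 ⇒ r6c2=2.
Step 5. [r5c3∈{3}] nothing but 3 survives at r5c3. So r5c3=3.
Step 6. [r9c1∈{3,5}] in col 1, 3 fits only at r9c1. So r9c1=3.
Step 7. [r3c3∈{5}] r3c3 is down to just 5. So r3c3=5.
Step 8. [r9c4∈{4,9}] col 4 places 4 nowhere but r9c4. So r9c4=4.
Step 9. [r1c2∈{8}] nothing but 8 survives at r1c2 ⇒ r1c2=8.
Step 10. [r7c9∈{7}] r7c9 has the single candidate 7, so r7c9=7.
Step 11. [r9c6∈{9}] r9c6 is down to just 9. So r9c6=9.
Step 12. [r3c5∈{2}] nothing but 2 survives at r3c5, so r3c5=2.
Step 13. [r9c7∈{5}] r9c7's peers cover all but 5 ⇒ r9c7=5.
Step 14. [r5c4∈{2}] r5c4 has the single candidate 2 ⇒ r5c4=2.
Step 15. [r1c4∈{9}] only 9 remains possible at r1c4 ⇒ r1c4=9.
Step 16. [r1c3∈{6}] r1c3 has the single candidate 6, so r1c3=6.
Step 17. [r4c8∈{2}] r4c8's peers cover all but 2 ⇒ r4c8=2.
Step 18. [r7c5∈{3}] r7c5's peers cover all but 3, so r7c5=3.
Step 19. [r7c2∈{1}] only 1 remains possible at r7c2 ⇒ r7c2=1.
Step 20. [r3c2∈{3}] r3c2 has the single candidate 3. So r3c2=3.
Step 21. [r4c5∈{1}] r4c5 is down to just 1 ⇒ r4c5=1.
Step 22. [r3c8∈{8}] r3c8's peers cover all but 8. So r3c8=8.
Step 23. [r1c5∈{5}] r1c5 has the single candidate 5. So r1c5=5.
Step 24. [r5c6∈{6}] nothing but 6 survives at r5c6. So r5c6=6.
Step 25. [r9c5∈{7}] r9c5 is down to just 7. So r9c5=7.
Step 26. [r5c1∈{8}] r5c1 is down to just 8, so r5c1=8.
Step 27. [r4c9∈{6}] r4c9's peers cover all but 6, so r4c9=6.
Step 28. [r3c6∈{4}] only 4 remains possible at r3c6, so r3c6=4.
Step 29. [r8c2∈{9}] r8c2 has the single candidate 9 ⇒ r8c2=9.
Step 30. [r7c3∈{2}] r7c3's peers cover all but 2, so r7c3=2.
Step 31. [r3c9∈{9}] r3c9's peers cover all but 9, so r3c9=9.
Step 32. [r8c8∈{4}] r8c8 has the single candidate 4 ⇒ r8c8=4.
Step 33. [r8c1∈{5}] r8c1 is down to just 5 ⇒ r8c1=5.

Answer: 7 8 6 9 5 1 2 3 4 / 2 4 9 3 8 7 1 6 5 / 1 3 5 6 2 4 7 8 9 / 9 5 4 7 1 3 8 2 6 / 8 7 3 2 9 6 4 5 1 / 6 2 1 5 4 8 9 7 3 / 4 1 2 8 3 5 6 9 7 / 5 9 7 1 6 2 3 4 8 / 3 6 8 4 7 9 5 1 2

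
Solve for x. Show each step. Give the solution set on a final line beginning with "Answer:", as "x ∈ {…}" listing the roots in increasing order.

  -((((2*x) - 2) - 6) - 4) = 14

Step 1. [-((((2*x) - 2) - 6) - 4) = 14] leading − — multiply by −1. So neg: (((2*x) - 2) - 6) - 4 = -14.
Step 2. [(((2*x) - 2) - 6) - 4 = -14] add 4: x sits inside (… - 4). So sub: ((2*x) - 2) - 6 = -10.
Step 3. [((2*x) - 2) - 6 = -10] add 6: x sits inside (… - 6). So sub: (2*x) - 2 = -4.
Step 4. [(2*x) - 2 = -4] common factor 2 (LHS and -4) — divide through ⇒ factor: x - 1 = -2.
Step 5. [x - 1 = -2] peel the -1: add 1 from each side ⇒ sub: x = -1.

Answer: x ∈ {-1}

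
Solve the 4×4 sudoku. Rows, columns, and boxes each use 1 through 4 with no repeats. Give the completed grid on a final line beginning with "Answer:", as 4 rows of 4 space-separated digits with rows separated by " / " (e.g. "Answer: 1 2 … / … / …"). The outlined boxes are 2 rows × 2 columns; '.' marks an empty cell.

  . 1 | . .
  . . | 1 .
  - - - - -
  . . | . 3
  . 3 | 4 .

Step 1. [r3c3∈{2}] only 2 remains possible at r3c3 ⇒ r3c3=2.
Step 2. [r2c2∈{2,4}] in col 2, 2 fits only at r2c2, so r2c2=2.
Step 3. [r3c1∈{1,4}] in row 3, 1 fits only at r3c1 ⇒ r3c1=1.
Step 4. [r2c4∈{4}] nothing but 4 survives at r2c4, so r2c4=4.
Step 5. [r1c1∈{3,4}] across row 1, 4 lands solely at r1c1 ⇒ r1c1=4.
Step 6. [r1c3∈{3}] r1c3's peers cover all but 3, so r1c3=3.
Step 7. [r1c4∈{2}] only 2 remains possible at r1c4, so r1c4=2.
Step 8. [r3c2∈{4}] r3c2's peers cover all but 4 ⇒ r3c2=4.
Step 9. [r4c1∈{2}] only 2 remains possible at r4c1 ⇒ r4c1=2.
Step 10. [r4c4∈{1}] nothing but 1 survives at r4c4. So r4c4=1.
Step 11. [r2c1∈{3}] only 3 remains possible at r2c1, so r2c1=3.

Answer: 4 1 3 2 / 3 2 1 4 / 1 4 2 3 / 2 3 4 1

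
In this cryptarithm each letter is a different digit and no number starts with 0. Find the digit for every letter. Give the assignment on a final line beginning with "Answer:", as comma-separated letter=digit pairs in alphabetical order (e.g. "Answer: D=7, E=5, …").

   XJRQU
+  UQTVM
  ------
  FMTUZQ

Step 1. [col 1: U + M ≡ Q (mod 10)] several values work for Q in column 1 (U + M ≡ Q (mod 10), carry-in 0); try Q=3. So Q=3.
Step 2. [F] the sum has 6 digits but both addends have 5; that extra leading digit F is the final carry, namely 1, so F=1.
Step 3. [col 1: U + M ≡ Q (mod 10)] several values work for U in column 1 (U + M ≡ Q (mod 10), carry-in 0); try U=7 ⇒ U=7.
Step 4. [col 1: U + M ≡ Q (mod 10)] column 1: given U=7, Q=3, carry-in 0, and digits 1,3,7 already taken and all letters distinct, U+M≡Q (mod 10) forces M=6, so M=6.
Step 5. [col 2: Q + V ≡ Z (mod 10)] several values work for Z in column 2 (Q + V ≡ Z (mod 10), carry-in 1); try Z=4 ⇒ Z=4.
Step 6. [col 2: Q + V ≡ Z (mod 10)] column 2 reads Q+V+carry(1)=Z with Q=3, Z=4; with digits 1,3,4,6,7 already taken and all letters distinct, the only value for V is 0, so V=0.
Step 7. [col 3: R + T ≡ U (mod 10)] column 3 (R + T ≡ U (mod 10), carry-in 0) doesn't pin T yet; pick T=2 and continue. So T=2.
Step 8. [col 3: R + T ≡ U (mod 10)] in column 3 we have R+T≡U with carry-in 0; given T=2, U=7 and digits 0,1,2,3,4,6,7 already taken and all letters distinct, that pins R to 5, so R=5.
Step 9. [col 4: J + Q ≡ T (mod 10)] column 4 reads J+Q+carry(0)=T with Q=3, T=2; with digits 0,1,2,3,4,5,6,7 already taken and all letters distinct, the only value for J is 9. So J=9.
Step 10. [col 5: X + U ≡ M (mod 10)] in column 5 we have X+U≡M with carry-in 1; given U=7, M=6 and digits 0,1,2,3,4,5,6,7,9 already taken and all letters distinct, that pins X to 8 ⇒ X=8.

Answer: F=1, J=9, M=6, Q=3, R=5, T=2, U=7, V=0, X=8, Z=4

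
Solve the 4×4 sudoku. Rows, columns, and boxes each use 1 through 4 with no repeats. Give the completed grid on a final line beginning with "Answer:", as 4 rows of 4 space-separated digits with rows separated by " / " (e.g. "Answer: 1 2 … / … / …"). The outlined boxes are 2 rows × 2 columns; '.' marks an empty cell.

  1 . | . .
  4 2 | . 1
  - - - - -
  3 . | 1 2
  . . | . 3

Step 1. [r1c3∈{2,3,4}] across row 1, 2 lands solely at r1c3, so r1c3=2.
Step 2. [r4c3∈{4}] r4c3's peers cover all but 4. So r4c3=4.
Step 3. [r1c4∈{4}] nothing but 4 survives at r1c4, so r1c4=4.
Step 4. [r4c2∈{1}] nothing but 1 survives at r4c2, so r4c2=1.
Step 5. [r1c2∈{3}] r1c2 has the single candidate 3. So r1c2=3.
Step 6. [r2c3∈{3}] nothing but 3 survives at r2c3, so r2c3=3.
Step 7. [r3c2∈{4}] r3c2 is down to just 4 ⇒ r3c2=4.
Step 8. [r4c1∈{2}] r4c1's peers cover all but 2 ⇒ r4c1=2.

Answer: 1 3 2 4 / 4 2 3 1 / 3 4 1 2 / 2 1 4 3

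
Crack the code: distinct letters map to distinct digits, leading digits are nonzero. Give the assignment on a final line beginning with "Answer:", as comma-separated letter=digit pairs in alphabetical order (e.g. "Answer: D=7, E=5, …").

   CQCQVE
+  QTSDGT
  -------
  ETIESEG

Step 1. [col 1: E + T ≡ G (mod 10)] no forcing yet in column 1 (carry-in 0); T=3 is free and consistent — try it. So T=3.
Step 2. [col 1: E + T ≡ G (mod 10)] no forcing yet in column 1 (carry-in 0); G=4 is free and consistent — try it, so G=4.
Step 3. [col 1: E + T ≡ G (mod 10)] column 1: given T=3, G=4, carry-in 0, and digits 3,4 already taken and all letters distinct, E+T≡G (mod 10) forces E=1. So E=1.
Step 4. [col 2: V + G ≡ E (mod 10)] in column 2 we have V+G≡E with carry-in 0; given G=4, E=1 and digits 1,3,4 already taken and all letters distinct, that pins V to 7. So V=7.
Step 5. [col 3: Q + D ≡ S (mod 10)] D=6 is one option consistent with column 3 (Q + D ≡ S (mod 10), carry-in 1) — take it ⇒ D=6.
Step 6. [col 3: Q + D ≡ S (mod 10)] several values work for Q in column 3 (Q + D ≡ S (mod 10), carry-in 1); try Q=5, so Q=5.
Step 7. [col 3: Q + D ≡ S (mod 10)] column 3 reads Q+D+carry(1)=S with Q=5, D=6; with digits 1,3,4,5,6,7 already taken and all letters distinct, the only value for S is 2, so S=2.
Step 8. [col 4: C + S ≡ E (mod 10)] column 4 reads C+S+carry(1)=E with S=2, E=1; with digits 1,2,3,4,5,6,7 already taken and all letters distinct, the only value for C is 8 ⇒ C=8.
Step 9. [col 5: Q + T ≡ I (mod 10)] column 5 reads Q+T+carry(1)=I with Q=5, T=3; with digits 1,2,3,4,5,6,7,8 already taken and all letters distinct, the only value for I is 9. So I=9.

Answer: C=8, D=6, E=1, G=4, I=9, Q=5, S=2, T=3, V=7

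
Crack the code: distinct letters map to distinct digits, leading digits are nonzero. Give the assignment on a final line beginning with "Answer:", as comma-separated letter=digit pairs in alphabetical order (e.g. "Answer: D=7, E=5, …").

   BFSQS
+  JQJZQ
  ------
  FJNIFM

Step 1. [col 1: S + Q ≡ M (mod 10)] Q=8 is one option consistent with column 1 (S + Q ≡ M (mod 10), carry-in 0) — take it, so Q=8.
Step 2. [col 1: S + Q ≡ M (mod 10)] no forcing yet in column 1 (carry-in 0); S=7 is free and consistent — try it. So S=7.
Step 3. [F] F is the leading digit of a 6-digit sum of two 5-digit numbers; the final carry is exactly 1. So F=1.
Step 4. [col 1: S + Q ≡ M (mod 10)] column 1 reads S+Q+carry(0)=M with S=7, Q=8; with digits 1,7,8 already taken and all letters distinct, the only value for M is 5, so M=5.
Step 5. [col 2: Q + Z ≡ F (mod 10)] from column 2 (Q=8, F=1, carry-in 1, digits 1,5,7,8 already taken and all letters distinct): Z must equal 2. So Z=2.
Step 6. [col 3: S + J ≡ I (mod 10)] in column 3 we have S+J≡I with carry-in 1; given S=7 and digits 1,2,5,7,8 already taken and all letters distinct, that pins J to 6 ⇒ J=6.
Step 7. [col 3: S + J ≡ I (mod 10)] in column 3 we have S+J≡I with carry-in 1; given S=7, J=6 and digits 1,2,5,6,7,8 already taken and all letters distinct, that pins I to 4 ⇒ I=4.
Step 8. [col 4: F + Q ≡ N (mod 10)] in column 4 we have F+Q≡N with carry-in 1; given F=1, Q=8 and digits 1,2,4,5,6,7,8 already taken and all letters distinct, that pins N to 0, so N=0.
Step 9. [col 5: B + J ≡ J (mod 10)] from column 5 (J=6, carry-in 1, digits 0,1,2,4,5,6,7,8 already taken and all letters distinct): B must equal 9, so B=9.

Answer: B=9, F=1, I=4, J=6, M=5, N=0, Q=8, S=7, Z=2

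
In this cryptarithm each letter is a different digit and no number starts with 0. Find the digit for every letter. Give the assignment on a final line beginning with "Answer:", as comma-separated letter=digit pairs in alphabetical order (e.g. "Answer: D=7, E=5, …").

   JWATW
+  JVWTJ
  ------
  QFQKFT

Step 1. [col 1: W + J ≡ T (mod 10)] several values work for W in column 1 (W + J ≡ T (mod 10), carry-in 0); try W=5 ⇒ W=5.
Step 2. [col 1: W + J ≡ T (mod 10)] several values work for J in column 1 (W + J ≡ T (mod 10), carry-in 0); try J=8. So J=8.
Step 3. [Q] Q is the leading digit of a 6-digit sum of two 5-digit numbers; the final carry is exactly 1. So Q=1.
Step 4. [col 1: W + J ≡ T (mod 10)] from column 1 (W=5, J=8, carry-in 0, digits 1,5,8 already taken and all letters distinct): T must equal 3, so T=3.
Step 5. [col 2: T + T ≡ F (mod 10)] column 2 reads T+T+carry(1)=F with T=3; with digits 1,3,5,8 already taken and all letters distinct, the only value for F is 7. So F=7.
Step 6. [col 3: A + W ≡ K (mod 10)] no forcing yet in column 3 (carry-in 0); K=9 is free and consistent — try it. So K=9.
Step 7. [col 3: A + W ≡ K (mod 10)] from column 3 (W=5, K=9, carry-in 0, digits 1,3,5,7,8,9 already taken and all letters distinct): A must equal 4, so A=4.
Step 8. [col 4: W + V ≡ Q (mod 10)] in column 4 we have W+V≡Q with carry-in 0; given W=5, Q=1 and digits 1,3,4,5,7,8,9 already taken and all letters distinct, that pins V to 6, so V=6.

Answer: A=4, F=7, J=8, K=9, Q=1, T=3, V=6, W=5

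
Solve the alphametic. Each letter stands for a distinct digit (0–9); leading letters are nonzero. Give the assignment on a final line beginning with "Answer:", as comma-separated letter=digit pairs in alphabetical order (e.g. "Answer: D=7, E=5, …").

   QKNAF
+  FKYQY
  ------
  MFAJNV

Step 1. [col 1: F + Y ≡ V (mod 10)] no forcing yet in column 1 (carry-in 0); Y=3 is free and consistent — try it ⇒ Y=3.
Step 2. [col 1: F + Y ≡ V (mod 10)] V=5 is one option consistent with column 1 (F + Y ≡ V (mod 10), carry-in 0) — take it. So V=5.
Step 3. [col 1: F + Y ≡ V (mod 10)] from column 1 (Y=3, V=5, carry-in 0, digits 3,5 already taken and all letters distinct): F must equal 2, so F=2.
Step 4. [col 2: A + Q ≡ N (mod 10)] A=7 is one option consistent with column 2 (A + Q ≡ N (mod 10), carry-in 0) — take it, so A=7.
Step 5. [col 2: A + Q ≡ N (mod 10)] several values work for N in column 2 (A + Q ≡ N (mod 10), carry-in 0); try N=6 ⇒ N=6.
Step 6. [col 2: A + Q ≡ N (mod 10)] from column 2 (A=7, N=6, carry-in 0, digits 2,3,5,6,7 already taken and all letters distinct): Q must equal 9, so Q=9.
Step 7. [col 3: N + Y ≡ J (mod 10)] from column 3 (N=6, Y=3, carry-in 1, digits 2,3,5,6,7,9 already taken and all letters distinct): J must equal 0. So J=0.
Step 8. [col 4: K + K ≡ A (mod 10)] column 4 reads K+K+carry(1)=A with A=7; with digits 0,2,3,5,6,7,9 already taken and all letters distinct, the only value for K is 8, so K=8.
Step 9. [col 6: carry → M] from column 6 (nothing yet, carry-in 1, digits 0,2,3,5,6,7,8,9 already taken and all letters distinct): M must equal 1, so M=1.

Answer: A=7, F=2, J=0, K=8, M=1, N=6, Q=9, V=5, Y=3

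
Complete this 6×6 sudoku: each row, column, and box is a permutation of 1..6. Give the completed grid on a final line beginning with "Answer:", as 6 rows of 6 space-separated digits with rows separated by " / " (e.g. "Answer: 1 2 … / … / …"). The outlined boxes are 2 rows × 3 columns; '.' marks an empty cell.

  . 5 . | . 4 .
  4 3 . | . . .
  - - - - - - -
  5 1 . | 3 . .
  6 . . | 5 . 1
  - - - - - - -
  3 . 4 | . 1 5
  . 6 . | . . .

Step 1. [r3c3∈{2}] r3c3 is down to just 2, so r3c3=2.
Step 2. [r1c1∈{1,2}] in box 1, 2 fits only at r1c1, so r1c1=2.
Step 3. [r5c4∈{2,6}] 6 has one home in row 5: r5c4, so r5c4=6.
Step 4. [r1c4∈{1}] r1c4's peers cover all but 1. So r1c4=1.
Step 5. [r2c4∈{2}] nothing but 2 survives at r2c4, so r2c4=2.
Step 6. [r2c6∈{6}] r2c6 is down to just 6, so r2c6=6.
Step 7. [r6c6∈{2,3,4}] r6c6 is the only open cell in col 6 admitting 2, so r6c6=2.
Step 8. [r2c3∈{1}] r2c3's peers cover all but 1, so r2c3=1.
Step 9. [r3c6∈{4}] r3c6's peers cover all but 4. So r3c6=4.
Step 10. [r6c4∈{4}] r6c4 has the single candidate 4 ⇒ r6c4=4.
Step 11. [r3c5∈{6}] r3c5 is down to just 6, so r3c5=6.
Step 12. [r4c5∈{2}] only 2 remains possible at r4c5. So r4c5=2.
Step 13. [r1c3∈{6}] r1c3 is down to just 6, so r1c3=6.
Step 14. [r6c1∈{1}] r6c1 is down to just 1 ⇒ r6c1=1.
Step 15. [r1c6∈{3}] nothing but 3 survives at r1c6, so r1c6=3.
Step 16. [r5c2∈{2}] r5c2 has the single candidate 2. So r5c2=2.
Step 17. [r4c2∈{4}] nothing but 4 survives at r4c2, so r4c2=4.
Step 18. [r6c5∈{3}] r6c5 is down to just 3, so r6c5=3.
Step 19. [r2c5∈{5}] nothing but 5 survives at r2c5. So r2c5=5.
Step 20. [r4c3∈{3}] r4c3 has the single candidate 3 ⇒ r4c3=3.
Step 21. [r6c3∈{5}] r6c3 is down to just 5, so r6c3=5.

Answer: 2 5 6 1 4 3 / 4 3 1 2 5 6 / 5 1 2 3 6 4 / 6 4 3 5 2 1 / 3 2 4 6 1 5 / 1 6 5 4 3 2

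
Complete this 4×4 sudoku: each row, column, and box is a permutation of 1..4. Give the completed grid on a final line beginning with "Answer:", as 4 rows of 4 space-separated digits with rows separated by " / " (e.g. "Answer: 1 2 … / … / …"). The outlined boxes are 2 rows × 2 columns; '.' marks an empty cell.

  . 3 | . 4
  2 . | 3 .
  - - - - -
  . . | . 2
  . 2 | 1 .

Step 1. [r4c1∈{3,4}] r4c1 is the only open cell in row 4 admitting 4, so r4c1=4.
Step 2. [r1c1∈{1}] r1c1 has the single candidate 1, so r1c1=1.
Step 3. [r1c3∈{2}] r1c3 is down to just 2 ⇒ r1c3=2.
Step 4. [r3c2∈{1}] only 1 remains possible at r3c2. So r3c2=1.
Step 5. [r3c1∈{3}] r3c1 is down to just 3, so r3c1=3.
Step 6. [r2c2∈{4}] only 4 remains possible at r2c2. So r2c2=4.
Step 7. [r4c4∈{3}] nothing but 3 survives at r4c4, so r4c4=3.
Step 8. [r2c4∈{1}] r2c4's peers cover all but 1 ⇒ r2c4=1.
Step 9. [r3c3∈{4}] nothing but 4 survives at r3c3. So r3c3=4.

Answer: 1 3 2 4 / 2 4 3 1 / 3 1 4 2 / 4 2 1 3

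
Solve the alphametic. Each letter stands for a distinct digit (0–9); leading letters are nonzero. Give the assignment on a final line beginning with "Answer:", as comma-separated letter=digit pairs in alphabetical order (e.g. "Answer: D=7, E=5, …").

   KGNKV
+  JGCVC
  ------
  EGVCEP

Step 1. [col 1: V + C ≡ P (mod 10)] column 1 (V + C ≡ P (mod 10), carry-in 0) doesn't pin V yet; pick V=3 and continue. So V=3.
Step 2. [E] the sum has 6 digits but both addends have 5; that extra leading digit E is the final carry, namely 1, so E=1.
Step 3. [col 1: V + C ≡ P (mod 10)] several values work for C in column 1 (V + C ≡ P (mod 10), carry-in 0); try C=2 ⇒ C=2.
Step 4. [col 1: V + C ≡ P (mod 10)] column 1 reads V+C+carry(0)=P with V=3, C=2; with digits 1,2,3 already taken and all letters distinct, the only value for P is 5 ⇒ P=5.
Step 5. [col 2: K + V ≡ E (mod 10)] column 2 reads K+V+carry(0)=E with V=3, E=1; with digits 1,2,3,5 already taken and all letters distinct, the only value for K is 8. So K=8.
Step 6. [col 3: N + C ≡ C (mod 10)] column 3 reads N+C+carry(1)=C with C=2; with digits 1,2,3,5,8 already taken and all letters distinct, the only value for N is 9. So N=9.
Step 7. [col 4: G + G ≡ V (mod 10)] column 4 reads G+G+carry(1)=V with V=3; with digits 1,2,3,5,8,9 already taken and all letters distinct, the only value for G is 6. So G=6.
Step 8. [col 5: K + J ≡ G (mod 10)] column 5: given K=8, G=6, carry-in 1, and digits 1,2,3,5,6,8,9 already taken and all letters distinct, K+J≡G (mod 10) forces J=7, so J=7.

Answer: C=2, E=1, G=6, J=7, K=8, N=9, P=5, V=3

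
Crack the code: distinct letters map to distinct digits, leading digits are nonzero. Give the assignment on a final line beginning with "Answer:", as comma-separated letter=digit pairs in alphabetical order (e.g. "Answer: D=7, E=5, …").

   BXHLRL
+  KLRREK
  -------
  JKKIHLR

Step 1. [col 1: L + K ≡ R (mod 10)] no forcing yet in column 1 (carry-in 0); L=8 is free and consistent — try it. So L=8.
Step 2. [col 1: L + K ≡ R (mod 10)] column 1 (L + K ≡ R (mod 10), carry-in 0) doesn't pin K yet; pick K=4 and continue ⇒ K=4.
Step 3. [col 1: L + K ≡ R (mod 10)] column 1: given L=8, K=4, carry-in 0, and digits 4,8 already taken and all letters distinct, L+K≡R (mod 10) forces R=2 ⇒ R=2.
Step 4. [col 2: R + E ≡ L (mod 10)] from column 2 (R=2, L=8, carry-in 1, digits 2,4,8 already taken and all letters distinct): E must equal 5, so E=5.
Step 5. [J] adding two 6-digit numbers gives at most 6+1 digits, and here it does — J is that final carry and must be 1. So J=1.
Step 6. [col 3: L + R ≡ H (mod 10)] column 3: given L=8, R=2, carry-in 0, and digits 1,2,4,5,8 already taken and all letters distinct, L+R≡H (mod 10) forces H=0 ⇒ H=0.
Step 7. [col 4: H + R ≡ I (mod 10)] column 4: given H=0, R=2, carry-in 1, and digits 0,1,2,4,5,8 already taken and all letters distinct, H+R≡I (mod 10) forces I=3 ⇒ I=3.
Step 8. [col 5: X + L ≡ K (mod 10)] column 5 reads X+L+carry(0)=K with L=8, K=4; with digits 0,1,2,3,4,5,8 already taken and all letters distinct, the only value for X is 6 ⇒ X=6.
Step 9. [col 6: B + K ≡ K (mod 10)] in column 6 we have B+K≡K with carry-in 1; given K=4 and digits 0,1,2,3,4,5,6,8 already taken and all letters distinct, that pins B to 9, so B=9.

Answer: B=9, E=5, H=0, I=3, J=1, K=4, L=8, R=2, X=6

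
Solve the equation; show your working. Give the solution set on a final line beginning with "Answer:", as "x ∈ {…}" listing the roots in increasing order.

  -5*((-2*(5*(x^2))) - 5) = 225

Step 1. [-5*((-2*(5*(x^2))) - 5) = 225] leading coefficient -5: divide by -5, so div: (-2*(5*(x^2))) - 5 = -45.
Step 2. [(-2*(5*(x^2))) - 5 = -45] 5 comes off first (add 5) ⇒ sub: -2*(5*(x^2)) = -40.
Step 3. [-2*(5*(x^2)) = -40] divide by the outer -2 ⇒ div: 5*(x^2) = 20.
Step 4. [5*(x^2) = 20] 5·(inner) — divide through by 5, so div: x^2 = 4.
Step 5. [x^2 = 4] √ both sides: 4 ≥ 0 gives two branches ⇒ sqrt: x = 2 or -2.

Answer: x ∈ {-2, 2}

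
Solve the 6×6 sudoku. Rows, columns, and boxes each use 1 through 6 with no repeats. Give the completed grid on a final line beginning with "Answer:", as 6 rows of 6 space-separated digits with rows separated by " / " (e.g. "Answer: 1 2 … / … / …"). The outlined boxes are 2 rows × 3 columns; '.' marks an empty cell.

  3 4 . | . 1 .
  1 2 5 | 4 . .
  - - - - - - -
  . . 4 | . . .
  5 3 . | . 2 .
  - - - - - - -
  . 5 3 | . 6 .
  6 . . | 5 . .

Step 1. [r2c6∈{3,6}] in row 2, 6 fits only at r2c6 ⇒ r2c6=6.
Step 2. [r3c4∈{1,3,6}] col 4 places 3 nowhere but r3c4. So r3c4=3.
Step 3. [r6c6∈{1,2,3,4}] col 6 places 3 nowhere but r6c6. So r6c6=3.
Step 4. [r3c2∈{1,6}] row 3 places 6 nowhere but r3c2. So r3c2=6.
Step 5. [r3c6∈{1,5}] r3c6 is the only open cell in row 3 admitting 1, so r3c6=1.
Step 6. [r6c3∈{1,2}] in row 6, 2 fits only at r6c3. So r6c3=2.
Step 7. [r1c4∈{2}] r1c4's peers cover all but 2. So r1c4=2.
Step 8. [r5c6∈{2,4}] row 5 places 2 nowhere but r5c6, so r5c6=2.
Step 9. [r4c4∈{6}] only 6 remains possible at r4c4 ⇒ r4c4=6.
Step 10. [r5c1∈{4}] only 4 remains possible at r5c1. So r5c1=4.
Step 11. [r4c3∈{1}] only 1 remains possible at r4c3 ⇒ r4c3=1.
Step 12. [r4c6∈{4}] r4c6 has the single candidate 4 ⇒ r4c6=4.
Step 13. [r6c5∈{4}] only 4 remains possible at r6c5 ⇒ r6c5=4.
Step 14. [r3c1∈{2}] only 2 remains possible at r3c1 ⇒ r3c1=2.
Step 15. [r1c6∈{5}] r1c6's peers cover all but 5, so r1c6=5.
Step 16. [r5c4∈{1}] r5c4 has the single candidate 1. So r5c4=1.
Step 17. [r2c5∈{3}] r2c5 has the single candidate 3. So r2c5=3.
Step 18. [r6c2∈{1}] r6c2 has the single candidate 1, so r6c2=1.
Step 19. [r3c5∈{5}] r3c5 is down to just 5, so r3c5=5.
Step 20. [r1c3∈{6}] nothing but 6 survives at r1c3, so r1c3=6.

Answer: 3 4 6 2 1 5 / 1 2 5 4 3 6 / 2 6 4 3 5 1 / 5 3 1 6 2 4 / 4 5 3 1 6 2 / 6 1 2 5 4 3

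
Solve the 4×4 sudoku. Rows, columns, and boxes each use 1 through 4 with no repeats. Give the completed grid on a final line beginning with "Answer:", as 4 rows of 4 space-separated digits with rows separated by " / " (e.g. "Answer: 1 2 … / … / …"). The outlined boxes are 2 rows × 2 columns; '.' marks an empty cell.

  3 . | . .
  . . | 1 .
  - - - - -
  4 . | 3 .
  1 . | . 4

Step 1. [r1c4∈{2}] r1c4 has the single candidate 2 ⇒ r1c4=2.
Step 2. [r2c2∈{2,4}] 4 has one home in row 2: r2c2. So r2c2=4.
Step 3. [r4c2∈{2,3}] r4c2 is the only open cell in row 4 admitting 3 ⇒ r4c2=3.
Step 4. [r3c2∈{2}] r3c2 has the single candidate 2, so r3c2=2.
Step 5. [r4c3∈{2}] r4c3 has the single candidate 2 ⇒ r4c3=2.
Step 6. [r1c2∈{1}] only 1 remains possible at r1c2 ⇒ r1c2=1.
Step 7. [r2c1∈{2}] r2c1 has the single candidate 2, so r2c1=2.
Step 8. [r3c4∈{1}] r3c4's peers cover all but 1, so r3c4=1.
Step 9. [r2c4∈{3}] r2c4 has the single candidate 3 ⇒ r2c4=3.
Step 10. [r1c3∈{4}] nothing but 4 survives at r1c3, so r1c3=4.

Answer: 3 1 4 2 / 2 4 1 3 / 4 2 3 1 / 1 3 2 4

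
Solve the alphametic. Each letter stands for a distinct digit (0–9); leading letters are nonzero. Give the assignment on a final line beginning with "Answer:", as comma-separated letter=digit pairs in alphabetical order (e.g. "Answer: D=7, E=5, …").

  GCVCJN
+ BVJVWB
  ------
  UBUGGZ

Step 1. [col 1: N + B ≡ Z (mod 10)] several values work for N in column 1 (N + B ≡ Z (mod 10), carry-in 0); try N=2. So N=2.
Step 2. [col 1: N + B ≡ Z (mod 10)] column 1 (N + B ≡ Z (mod 10), carry-in 0) doesn't pin B yet; pick B=4 and continue ⇒ B=4.
Step 3. [col 1: N + B ≡ Z (mod 10)] column 1 reads N+B+carry(0)=Z with N=2, B=4; with digits 2,4 already taken and all letters distinct, the only value for Z is 6 ⇒ Z=6.
Step 4. [col 2: J + W ≡ G (mod 10)] column 2 (J + W ≡ G (mod 10), carry-in 0) doesn't pin G yet; pick G=5 and continue, so G=5.
Step 5. [col 2: J + W ≡ G (mod 10)] several values work for W in column 2 (J + W ≡ G (mod 10), carry-in 0); try W=7 ⇒ W=7.
Step 6. [col 2: J + W ≡ G (mod 10)] column 2 reads J+W+carry(0)=G with W=7, G=5; with digits 2,4,5,6,7 already taken and all letters distinct, the only value for J is 8. So J=8.
Step 7. [col 3: C + V ≡ G (mod 10)] several values work for C in column 3 (C + V ≡ G (mod 10), carry-in 1); try C=3 ⇒ C=3.
Step 8. [col 3: C + V ≡ G (mod 10)] column 3: given C=3, G=5, carry-in 1, and digits 2,3,4,5,6,7,8 already taken and all letters distinct, C+V≡G (mod 10) forces V=1. So V=1.
Step 9. [col 4: V + J ≡ U (mod 10)] column 4 reads V+J+carry(0)=U with V=1, J=8; with digits 1,2,3,4,5,6,7,8 already taken and all letters distinct, the only value for U is 9 ⇒ U=9.

Answer: B=4, C=3, G=5, J=8, N=2, U=9, V=1, W=7, Z=6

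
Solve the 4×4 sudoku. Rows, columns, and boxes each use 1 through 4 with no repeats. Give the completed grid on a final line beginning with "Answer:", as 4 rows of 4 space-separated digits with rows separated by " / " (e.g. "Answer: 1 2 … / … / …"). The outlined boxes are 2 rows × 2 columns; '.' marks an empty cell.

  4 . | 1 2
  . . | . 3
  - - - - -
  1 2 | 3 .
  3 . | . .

Step 1. [r3c4∈{4}] r3c4's peers cover all but 4, so r3c4=4.
Step 2. [r4c4∈{1}] only 1 remains possible at r4c4, so r4c4=1.
Step 3. [r4c3∈{2}] r4c3 has the single candidate 2. So r4c3=2.
Step 4. [r2c3∈{4}] r2c3 is down to just 4. So r2c3=4.
Step 5. [r2c1∈{2}] r2c1's peers cover all but 2, so r2c1=2.
Step 6. [r1c2∈{3}] r1c2 has the single candidate 3. So r1c2=3.
Step 7. [r2c2∈{1}] r2c2 has the single candidate 1, so r2c2=1.
Step 8. [r4c2∈{4}] r4c2 is down to just 4, so r4c2=4.

Answer: 4 3 1 2 / 2 1 4 3 / 1 2 3 4 / 3 4 2 1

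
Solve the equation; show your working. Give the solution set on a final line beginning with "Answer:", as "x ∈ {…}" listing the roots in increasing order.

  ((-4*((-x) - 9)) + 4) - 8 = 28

Step 1. [((-4*((-x) - 9)) + 4) - 8 = 28] 8 comes off first (add 8) ⇒ sub: (-4*((-x) - 9)) + 4 = 36.
Step 2. [(-4*((-x) - 9)) + 4 = 36] subtract 4: x sits inside (… + 4) ⇒ sub: -4*((-x) - 9) = 32.
Step 3. [-4*((-x) - 9) = 32] divide by the outer -4 ⇒ div: (-x) - 9 = -8.
Step 4. [(-x) - 9 = -8] peel the -9: add 9 from each side ⇒ sub: -x = 1.
Step 5. [-x = 1] flip signs both sides, so neg: x = -1.

Answer: x ∈ {-1}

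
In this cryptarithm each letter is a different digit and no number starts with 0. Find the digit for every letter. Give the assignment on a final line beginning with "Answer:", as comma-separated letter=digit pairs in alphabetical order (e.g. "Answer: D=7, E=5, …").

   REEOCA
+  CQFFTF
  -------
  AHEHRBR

Step 1. [col 1: A + F ≡ R (mod 10)] no forcing yet in column 1 (carry-in 0); R=5 is free and consistent — try it ⇒ R=5.
Step 2. [col 1: A + F ≡ R (mod 10)] no forcing yet in column 1 (carry-in 0); A=1 is free and consistent — try it ⇒ A=1.
Step 3. [col 1: A + F ≡ R (mod 10)] in column 1 we have A+F≡R with carry-in 0; given A=1, R=5 and digits 1,5 already taken and all letters distinct, that pins F to 4. So F=4.
Step 4. [col 2: C + T ≡ B (mod 10)] B=3 is one option consistent with column 2 (C + T ≡ B (mod 10), carry-in 0) — take it. So B=3.
Step 5. [col 2: C + T ≡ B (mod 10)] column 2 (C + T ≡ B (mod 10), carry-in 0) doesn't pin C yet; pick C=6 and continue ⇒ C=6.
Step 6. [col 2: C + T ≡ B (mod 10)] column 2 reads C+T+carry(0)=B with C=6, B=3; with digits 1,3,4,5,6 already taken and all letters distinct, the only value for T is 7, so T=7.
Step 7. [col 3: O + F ≡ R (mod 10)] column 3 reads O+F+carry(1)=R with F=4, R=5; with digits 1,3,4,5,6,7 already taken and all letters distinct, the only value for O is 0. So O=0.
Step 8. [col 4: E + F ≡ H (mod 10)] in column 4 we have E+F≡H with carry-in 0; given F=4 and digits 0,1,3,4,5,6,7 already taken and all letters distinct, that pins H to 2 ⇒ H=2.
Step 9. [col 4: E + F ≡ H (mod 10)] column 4: given F=4, H=2, carry-in 0, and digits 0,1,2,3,4,5,6,7 already taken and all letters distinct, E+F≡H (mod 10) forces E=8, so E=8.
Step 10. [col 5: E + Q ≡ E (mod 10)] column 5: given E=8, carry-in 1, and digits 0,1,2,3,4,5,6,7,8 already taken and all letters distinct, E+Q≡E (mod 10) forces Q=9 ⇒ Q=9.

Answer: A=1, B=3, C=6, E=8, F=4, H=2, O=0, Q=9, R=5, T=7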